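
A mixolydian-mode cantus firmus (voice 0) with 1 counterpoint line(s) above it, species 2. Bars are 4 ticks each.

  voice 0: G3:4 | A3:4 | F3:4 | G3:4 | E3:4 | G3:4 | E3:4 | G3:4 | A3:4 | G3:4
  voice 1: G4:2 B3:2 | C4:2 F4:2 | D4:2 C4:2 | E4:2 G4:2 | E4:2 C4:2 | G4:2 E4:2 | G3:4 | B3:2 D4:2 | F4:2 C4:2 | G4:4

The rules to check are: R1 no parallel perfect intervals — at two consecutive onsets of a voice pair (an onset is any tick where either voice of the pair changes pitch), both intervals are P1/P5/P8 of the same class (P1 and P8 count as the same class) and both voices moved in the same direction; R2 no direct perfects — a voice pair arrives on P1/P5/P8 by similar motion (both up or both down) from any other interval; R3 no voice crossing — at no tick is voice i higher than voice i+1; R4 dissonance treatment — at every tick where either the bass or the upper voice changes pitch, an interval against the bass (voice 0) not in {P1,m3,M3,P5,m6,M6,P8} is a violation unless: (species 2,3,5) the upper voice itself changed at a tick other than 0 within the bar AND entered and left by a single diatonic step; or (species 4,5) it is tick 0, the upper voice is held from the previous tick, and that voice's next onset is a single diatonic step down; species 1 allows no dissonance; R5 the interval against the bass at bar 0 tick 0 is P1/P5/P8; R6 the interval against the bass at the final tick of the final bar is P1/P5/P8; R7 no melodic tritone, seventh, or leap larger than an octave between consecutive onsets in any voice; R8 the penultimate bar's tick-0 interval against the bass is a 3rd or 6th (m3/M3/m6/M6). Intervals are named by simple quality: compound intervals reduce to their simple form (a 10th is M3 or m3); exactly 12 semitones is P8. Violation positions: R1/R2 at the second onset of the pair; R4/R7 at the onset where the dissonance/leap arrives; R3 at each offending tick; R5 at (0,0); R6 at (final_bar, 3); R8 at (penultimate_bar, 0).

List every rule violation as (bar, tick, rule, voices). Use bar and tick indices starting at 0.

bar 0: v0=G3 v1=G4 downbeat P8
bar 1: v0=A3 v1=C4 downbeat m3
bar 2: v0=F3 v1=D4 downbeat M6
bar 3: v0=G3 v1=E4 downbeat M6
bar 4: v0=E3 v1=E4 downbeat P8
bar 5: v0=G3 v1=G4 downbeat P8
bar 6: v0=E3 v1=G3 downbeat m3
bar 7: v0=G3 v1=B3 downbeat M3
bar 8: v0=A3 v1=F4 downbeat m6
bar 9: v0=G3 v1=G4 downbeat P8
  -> R1 @ bar 4 tick 0 v(0, 1): G3/G4 P8 -> E3/E4 P8 similar
  -> R2 @ bar 5 tick 0 v(0, 1): E3/C4 m6 -> G3/G4 P8 similar

(4, 0, R1, (0, 1))
(5, 0, R2, (0, 1))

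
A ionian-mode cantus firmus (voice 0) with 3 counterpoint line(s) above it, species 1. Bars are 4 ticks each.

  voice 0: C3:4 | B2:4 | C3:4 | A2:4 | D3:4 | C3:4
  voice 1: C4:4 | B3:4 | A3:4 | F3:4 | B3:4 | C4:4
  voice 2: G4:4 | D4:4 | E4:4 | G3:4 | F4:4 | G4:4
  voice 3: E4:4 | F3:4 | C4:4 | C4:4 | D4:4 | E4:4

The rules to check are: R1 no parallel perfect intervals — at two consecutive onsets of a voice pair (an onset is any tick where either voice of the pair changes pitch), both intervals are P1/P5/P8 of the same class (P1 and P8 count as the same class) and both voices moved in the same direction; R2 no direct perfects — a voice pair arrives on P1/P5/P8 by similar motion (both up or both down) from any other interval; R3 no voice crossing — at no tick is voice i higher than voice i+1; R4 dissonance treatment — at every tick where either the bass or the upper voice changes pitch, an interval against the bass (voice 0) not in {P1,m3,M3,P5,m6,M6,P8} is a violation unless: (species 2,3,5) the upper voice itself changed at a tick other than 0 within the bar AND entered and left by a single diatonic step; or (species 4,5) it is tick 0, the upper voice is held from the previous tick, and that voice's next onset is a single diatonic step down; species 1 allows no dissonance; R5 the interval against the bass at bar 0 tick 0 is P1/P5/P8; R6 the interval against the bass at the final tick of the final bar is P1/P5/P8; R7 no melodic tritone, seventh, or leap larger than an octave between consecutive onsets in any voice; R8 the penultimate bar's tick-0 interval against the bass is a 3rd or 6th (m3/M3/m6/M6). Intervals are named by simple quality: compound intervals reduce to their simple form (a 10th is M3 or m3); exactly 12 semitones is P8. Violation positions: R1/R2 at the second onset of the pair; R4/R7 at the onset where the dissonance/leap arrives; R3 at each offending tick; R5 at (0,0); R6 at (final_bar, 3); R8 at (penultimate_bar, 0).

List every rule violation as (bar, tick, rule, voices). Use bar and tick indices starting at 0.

bar 0: v0=C3 v1=C4 v2=G4 v3=E4 downbeat M3
bar 1: v0=B2 v1=B3 v2=D4 v3=F3 downbeat TT
bar 2: v0=C3 v1=A3 v2=E4 v3=C4 downbeat P8
bar 3: v0=A2 v1=F3 v2=G3 v3=C4 downbeat m3
bar 4: v0=D3 v1=B3 v2=F4 v3=D4 downbeat P8
bar 5: v0=C3 v1=C4 v2=G4 v3=E4 downbeat M3
  -> R3 @ bar 0 tick 0 v(2, 3): G4 above E4
  -> R5 @ bar 0 tick 0 v(0, 3): opens on M3
  -> R3 @ bar 0 tick 1 v(2, 3): G4 above E4
  -> R3 @ bar 0 tick 2 v(2, 3): G4 above E4
  -> R3 @ bar 0 tick 3 v(2, 3): G4 above E4
  -> R1 @ bar 1 tick 0 v(0, 1): C3/C4 P8 -> B2/B3 P8 similar
  -> R3 @ bar 1 tick 0 v(2, 3): D4 above F3
  -> R4 @ bar 1 tick 0 v(0, 3): B2/F3 TT untreated
  -> R7 @ bar 1 tick 0 v(3,): E4->F3 leap 11st
  -> R3 @ bar 1 tick 1 v(2, 3): D4 above F3
  -> R3 @ bar 1 tick 2 v(2, 3): D4 above F3
  -> R3 @ bar 1 tick 3 v(2, 3): D4 above F3
  -> R2 @ bar 2 tick 0 v(0, 3): B2/F3 TT -> C3/C4 P8 similar
  -> R3 @ bar 2 tick 0 v(2, 3): E4 above C4
  -> R3 @ bar 2 tick 1 v(2, 3): E4 above C4
  -> R3 @ bar 2 tick 2 v(2, 3): E4 above C4
  -> R3 @ bar 2 tick 3 v(2, 3): E4 above C4
  -> R4 @ bar 3 tick 0 v(0, 2): A2/G3 m7 untreated
  -> R2 @ bar 4 tick 0 v(0, 3): A2/C4 m3 -> D3/D4 P8 similar
  -> R3 @ bar 4 tick 0 v(2, 3): F4 above D4
  -> R7 @ bar 4 tick 0 v(1,): F3->B3 leap 6st
  -> R7 @ bar 4 tick 0 v(2,): G3->F4 leap 10st
  -> R8 @ bar 4 tick 0 v(0, 3): penult P8 not 3rd/6th
  -> R3 @ bar 4 tick 1 v(2, 3): F4 above D4
  -> R3 @ bar 4 tick 2 v(2, 3): F4 above D4
  -> R3 @ bar 4 tick 3 v(2, 3): F4 above D4
  -> R2 @ bar 5 tick 0 v(1, 2): B3/F4 TT -> C4/G4 P5 similar
  -> R3 @ bar 5 tick 0 v(2, 3): G4 above E4
  -> R3 @ bar 5 tick 1 v(2, 3): G4 above E4
  -> R3 @ bar 5 tick 2 v(2, 3): G4 above E4
  -> R3 @ bar 5 tick 3 v(2, 3): G4 above E4
  -> R6 @ bar 5 tick 3 v(0, 3): closes on M3

(0, 0, R3, (2, 3))
(0, 0, R5, (0, 3))
(0, 1, R3, (2, 3))
(0, 2, R3, (2, 3))
(0, 3, R3, (2, 3))
(1, 0, R1, (0, 1))
(1, 0, R3, (2, 3))
(1, 0, R4, (0, 3))
(1, 0, R7, (3,))
(1, 1, R3, (2, 3))
(1, 2, R3, (2, 3))
(1, 3, R3, (2, 3))
(2, 0, R2, (0, 3))
(2, 0, R3, (2, 3))
(2, 1, R3, (2, 3))
(2, 2, R3, (2, 3))
(2, 3, R3, (2, 3))
(3, 0, R4, (0, 2))
(4, 0, R2, (0, 3))
(4, 0, R3, (2, 3))
(4, 0, R7, (1,))
(4, 0, R7, (2,))
(4, 0, R8, (0, 3))
(4, 1, R3, (2, 3))
(4, 2, R3, (2, 3))
(4, 3, R3, (2, 3))
(5, 0, R2, (1, 2))
(5, 0, R3, (2, 3))
(5, 1, R3, (2, 3))
(5, 2, R3, (2, 3))
(5, 3, R3, (2, 3))
(5, 3, R6, (0, 3))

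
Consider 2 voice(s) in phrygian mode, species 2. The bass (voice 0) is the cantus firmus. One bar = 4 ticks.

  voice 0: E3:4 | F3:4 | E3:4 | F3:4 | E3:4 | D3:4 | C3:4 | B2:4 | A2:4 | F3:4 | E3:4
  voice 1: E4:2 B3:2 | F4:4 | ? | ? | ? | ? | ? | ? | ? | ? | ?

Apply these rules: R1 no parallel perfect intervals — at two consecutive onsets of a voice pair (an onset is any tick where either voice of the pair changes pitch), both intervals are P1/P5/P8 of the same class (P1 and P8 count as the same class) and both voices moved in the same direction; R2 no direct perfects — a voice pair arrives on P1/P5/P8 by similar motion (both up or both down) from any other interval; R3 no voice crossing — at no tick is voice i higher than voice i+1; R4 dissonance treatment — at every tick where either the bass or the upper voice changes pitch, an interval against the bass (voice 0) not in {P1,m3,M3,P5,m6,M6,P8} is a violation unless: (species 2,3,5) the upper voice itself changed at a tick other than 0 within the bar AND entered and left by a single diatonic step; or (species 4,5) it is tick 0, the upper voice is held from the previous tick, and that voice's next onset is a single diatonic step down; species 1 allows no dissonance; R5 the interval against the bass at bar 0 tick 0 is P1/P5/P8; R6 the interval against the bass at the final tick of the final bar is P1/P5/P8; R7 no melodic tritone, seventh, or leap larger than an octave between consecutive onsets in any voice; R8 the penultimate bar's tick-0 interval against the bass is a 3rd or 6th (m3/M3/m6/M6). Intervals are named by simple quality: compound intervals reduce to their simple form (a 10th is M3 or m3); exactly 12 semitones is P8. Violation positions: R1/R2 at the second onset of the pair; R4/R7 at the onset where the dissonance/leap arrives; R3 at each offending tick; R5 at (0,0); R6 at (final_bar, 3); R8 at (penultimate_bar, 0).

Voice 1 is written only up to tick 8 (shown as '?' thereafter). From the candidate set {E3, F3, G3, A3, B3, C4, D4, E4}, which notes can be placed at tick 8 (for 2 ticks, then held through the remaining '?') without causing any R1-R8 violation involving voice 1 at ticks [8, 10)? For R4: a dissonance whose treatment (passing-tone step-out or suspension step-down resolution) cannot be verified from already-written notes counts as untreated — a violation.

{C4}

E3: violates R1,R7
F3: violates R4
G3: violates R7
A3: violates R4
B3: violates R2,R7
C4: legal
D4: violates R4
E4: violates R1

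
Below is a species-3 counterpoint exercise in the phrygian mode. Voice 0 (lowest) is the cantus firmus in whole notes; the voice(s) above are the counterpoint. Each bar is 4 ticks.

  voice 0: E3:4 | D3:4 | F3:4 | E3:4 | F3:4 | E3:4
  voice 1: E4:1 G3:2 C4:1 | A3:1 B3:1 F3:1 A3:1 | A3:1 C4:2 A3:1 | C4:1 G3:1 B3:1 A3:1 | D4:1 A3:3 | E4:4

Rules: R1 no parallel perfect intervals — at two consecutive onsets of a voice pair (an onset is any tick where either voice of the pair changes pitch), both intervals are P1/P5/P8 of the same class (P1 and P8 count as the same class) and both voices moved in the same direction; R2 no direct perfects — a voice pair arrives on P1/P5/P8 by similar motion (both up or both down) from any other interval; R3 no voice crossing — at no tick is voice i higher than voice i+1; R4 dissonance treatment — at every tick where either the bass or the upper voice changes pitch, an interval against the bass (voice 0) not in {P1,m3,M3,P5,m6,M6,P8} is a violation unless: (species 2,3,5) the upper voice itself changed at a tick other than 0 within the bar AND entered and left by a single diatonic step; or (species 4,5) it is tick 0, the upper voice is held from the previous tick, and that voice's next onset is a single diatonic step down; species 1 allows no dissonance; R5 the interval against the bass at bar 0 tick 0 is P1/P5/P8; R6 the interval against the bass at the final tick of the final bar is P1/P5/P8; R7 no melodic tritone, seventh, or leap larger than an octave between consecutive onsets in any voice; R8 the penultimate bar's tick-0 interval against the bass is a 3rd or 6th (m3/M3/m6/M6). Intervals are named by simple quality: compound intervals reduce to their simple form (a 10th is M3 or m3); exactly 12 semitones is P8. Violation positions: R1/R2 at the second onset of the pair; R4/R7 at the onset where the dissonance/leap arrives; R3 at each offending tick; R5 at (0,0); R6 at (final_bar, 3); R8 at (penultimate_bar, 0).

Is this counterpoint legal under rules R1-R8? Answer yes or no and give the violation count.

No (3 violations)

bar 0: v0=E3 v1=E4 (P8)
bar 1: v0=D3 v1=A3 (P5)
bar 2: v0=F3 v1=A3 (M3)
bar 3: v0=E3 v1=C4 (m6)
bar 4: v0=F3 v1=D4 (M6)
bar 5: v0=E3 v1=E4 (P8)
  R2 @ bar1.0: E3/C4 m6 -> D3/A3 P5 similar
  R7 @ bar1.2: B3->F3 leap 6st
  R4 @ bar3.3: E3/A3 P4 untreated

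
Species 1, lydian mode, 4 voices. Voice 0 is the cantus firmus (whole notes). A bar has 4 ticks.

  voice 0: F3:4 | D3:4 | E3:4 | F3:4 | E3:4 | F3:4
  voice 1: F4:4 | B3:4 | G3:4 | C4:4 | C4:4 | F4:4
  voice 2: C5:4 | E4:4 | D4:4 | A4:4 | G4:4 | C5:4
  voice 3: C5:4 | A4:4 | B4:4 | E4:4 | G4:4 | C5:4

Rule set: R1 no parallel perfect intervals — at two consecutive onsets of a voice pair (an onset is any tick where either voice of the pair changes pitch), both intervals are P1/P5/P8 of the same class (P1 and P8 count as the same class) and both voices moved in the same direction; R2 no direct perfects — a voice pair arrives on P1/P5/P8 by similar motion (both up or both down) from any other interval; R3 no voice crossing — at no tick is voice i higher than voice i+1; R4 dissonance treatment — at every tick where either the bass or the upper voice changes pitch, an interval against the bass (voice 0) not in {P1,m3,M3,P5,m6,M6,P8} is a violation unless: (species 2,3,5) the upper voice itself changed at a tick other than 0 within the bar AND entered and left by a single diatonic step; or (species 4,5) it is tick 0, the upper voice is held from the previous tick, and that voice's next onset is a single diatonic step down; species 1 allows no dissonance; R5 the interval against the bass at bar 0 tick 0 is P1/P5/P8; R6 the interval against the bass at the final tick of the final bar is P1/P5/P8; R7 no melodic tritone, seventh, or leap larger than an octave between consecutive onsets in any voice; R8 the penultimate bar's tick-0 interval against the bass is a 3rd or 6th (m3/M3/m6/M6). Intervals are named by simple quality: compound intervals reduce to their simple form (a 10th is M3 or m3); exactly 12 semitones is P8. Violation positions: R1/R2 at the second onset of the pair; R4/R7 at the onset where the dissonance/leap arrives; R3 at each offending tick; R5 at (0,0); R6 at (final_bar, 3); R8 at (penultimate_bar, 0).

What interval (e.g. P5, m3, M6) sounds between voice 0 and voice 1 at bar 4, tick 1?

voice 0=E3 voice 1=C4 -> m6

m6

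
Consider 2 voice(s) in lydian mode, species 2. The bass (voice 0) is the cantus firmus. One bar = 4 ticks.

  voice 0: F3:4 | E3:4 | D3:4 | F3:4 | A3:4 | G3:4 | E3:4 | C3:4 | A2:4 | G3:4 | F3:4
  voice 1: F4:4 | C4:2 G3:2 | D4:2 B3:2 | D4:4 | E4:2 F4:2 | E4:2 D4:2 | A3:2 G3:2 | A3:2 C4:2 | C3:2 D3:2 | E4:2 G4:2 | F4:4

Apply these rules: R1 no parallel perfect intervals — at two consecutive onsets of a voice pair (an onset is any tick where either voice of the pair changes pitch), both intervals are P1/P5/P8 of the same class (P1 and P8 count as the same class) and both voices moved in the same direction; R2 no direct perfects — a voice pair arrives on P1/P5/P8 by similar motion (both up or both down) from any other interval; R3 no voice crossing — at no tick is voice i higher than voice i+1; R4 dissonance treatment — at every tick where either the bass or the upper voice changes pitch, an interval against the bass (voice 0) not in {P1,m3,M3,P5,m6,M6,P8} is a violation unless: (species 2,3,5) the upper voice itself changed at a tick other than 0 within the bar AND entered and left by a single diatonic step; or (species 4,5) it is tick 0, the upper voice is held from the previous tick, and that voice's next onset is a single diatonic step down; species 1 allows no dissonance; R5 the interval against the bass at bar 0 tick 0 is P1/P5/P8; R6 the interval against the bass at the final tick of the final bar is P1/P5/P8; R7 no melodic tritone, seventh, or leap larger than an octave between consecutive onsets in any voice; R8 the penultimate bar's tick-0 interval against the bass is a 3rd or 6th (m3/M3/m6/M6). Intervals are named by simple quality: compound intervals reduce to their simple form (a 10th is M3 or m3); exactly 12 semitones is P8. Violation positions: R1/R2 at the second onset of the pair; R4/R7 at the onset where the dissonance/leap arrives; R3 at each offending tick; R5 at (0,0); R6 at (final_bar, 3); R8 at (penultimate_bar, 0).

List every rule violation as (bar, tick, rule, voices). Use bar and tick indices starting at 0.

(4, 0, R2, (0, 1))
(6, 0, R4, (0, 1))
(8, 2, R4, (0, 1))
(9, 0, R7, (0,))
(9, 0, R7, (1,))
(10, 0, R1, (0, 1))

bar 0: v0=F3 v1=F4 downbeat P8
bar 1: v0=E3 v1=C4 downbeat m6
bar 2: v0=D3 v1=D4 downbeat P8
bar 3: v0=F3 v1=D4 downbeat M6
bar 4: v0=A3 v1=E4 downbeat P5
bar 5: v0=G3 v1=E4 downbeat M6
bar 6: v0=E3 v1=A3 downbeat P4
bar 7: v0=C3 v1=A3 downbeat M6
bar 8: v0=A2 v1=C3 downbeat m3
bar 9: v0=G3 v1=E4 downbeat M6
bar 10: v0=F3 v1=F4 downbeat P8
  -> R2 @ bar 4 tick 0 v(0, 1): F3/D4 M6 -> A3/E4 P5 similar
  -> R4 @ bar 6 tick 0 v(0, 1): E3/A3 P4 untreated
  -> R4 @ bar 8 tick 2 v(0, 1): A2/D3 P4 untreated
  -> R7 @ bar 9 tick 0 v(0,): A2->G3 leap 10st
  -> R7 @ bar 9 tick 0 v(1,): D3->E4 leap 14st
  -> R1 @ bar 10 tick 0 v(0, 1): G3/G4 P8 -> F3/F4 P8 similar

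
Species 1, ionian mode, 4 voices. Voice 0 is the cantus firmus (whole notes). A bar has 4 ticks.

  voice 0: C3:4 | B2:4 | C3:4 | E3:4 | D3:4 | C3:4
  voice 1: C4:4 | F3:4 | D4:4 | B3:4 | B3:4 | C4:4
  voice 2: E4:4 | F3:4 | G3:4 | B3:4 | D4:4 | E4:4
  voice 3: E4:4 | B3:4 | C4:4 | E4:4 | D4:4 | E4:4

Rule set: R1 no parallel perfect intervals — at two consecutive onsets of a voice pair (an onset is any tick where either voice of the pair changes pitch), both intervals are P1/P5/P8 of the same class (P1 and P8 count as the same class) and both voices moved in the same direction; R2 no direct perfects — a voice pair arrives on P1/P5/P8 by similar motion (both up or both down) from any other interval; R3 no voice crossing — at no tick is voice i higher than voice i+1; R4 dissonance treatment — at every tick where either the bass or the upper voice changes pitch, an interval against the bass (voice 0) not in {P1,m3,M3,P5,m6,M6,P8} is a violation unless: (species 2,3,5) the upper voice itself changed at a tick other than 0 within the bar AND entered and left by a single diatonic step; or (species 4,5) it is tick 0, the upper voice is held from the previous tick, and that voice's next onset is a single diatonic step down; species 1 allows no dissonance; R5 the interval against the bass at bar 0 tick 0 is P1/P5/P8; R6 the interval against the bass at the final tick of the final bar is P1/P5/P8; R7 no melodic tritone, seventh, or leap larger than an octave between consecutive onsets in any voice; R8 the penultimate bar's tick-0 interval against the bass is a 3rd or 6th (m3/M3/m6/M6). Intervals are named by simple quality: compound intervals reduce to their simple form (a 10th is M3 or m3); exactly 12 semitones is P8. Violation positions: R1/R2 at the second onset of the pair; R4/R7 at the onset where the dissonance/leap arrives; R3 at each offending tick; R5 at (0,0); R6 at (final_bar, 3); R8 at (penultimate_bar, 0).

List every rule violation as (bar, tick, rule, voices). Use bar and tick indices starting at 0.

(0, 0, R5, (0, 2))
(0, 0, R5, (0, 3))
(1, 0, R2, (0, 3))
(1, 0, R2, (1, 2))
(1, 0, R4, (0, 1))
(1, 0, R4, (0, 2))
(1, 0, R7, (2,))
(2, 0, R1, (0, 3))
(2, 0, R2, (0, 2))
(2, 0, R2, (1, 2))
(2, 0, R3, (1, 2))
(2, 0, R4, (0, 1))
(2, 1, R3, (1, 2))
(2, 2, R3, (1, 2))
(2, 3, R3, (1, 2))
(3, 0, R1, (0, 2))
(3, 0, R1, (0, 3))
(4, 0, R1, (0, 3))
(4, 0, R8, (0, 2))
(4, 0, R8, (0, 3))
(5, 0, R1, (2, 3))
(5, 3, R6, (0, 2))
(5, 3, R6, (0, 3))

bar 0: v0=C3 v1=C4 v2=E4 v3=E4 downbeat M3
bar 1: v0=B2 v1=F3 v2=F3 v3=B3 downbeat P8
bar 2: v0=C3 v1=D4 v2=G3 v3=C4 downbeat P8
bar 3: v0=E3 v1=B3 v2=B3 v3=E4 downbeat P8
bar 4: v0=D3 v1=B3 v2=D4 v3=D4 downbeat P8
bar 5: v0=C3 v1=C4 v2=E4 v3=E4 downbeat M3
  -> R5 @ bar 0 tick 0 v(0, 2): opens on M3
  -> R5 @ bar 0 tick 0 v(0, 3): opens on M3
  -> R2 @ bar 1 tick 0 v(0, 3): C3/E4 M3 -> B2/B3 P8 similar
  -> R2 @ bar 1 tick 0 v(1, 2): C4/E4 M3 -> F3/F3 P1 similar
  -> R4 @ bar 1 tick 0 v(0, 1): B2/F3 TT untreated
  -> R4 @ bar 1 tick 0 v(0, 2): B2/F3 TT untreated
  -> R7 @ bar 1 tick 0 v(2,): E4->F3 leap 11st
  -> R1 @ bar 2 tick 0 v(0, 3): B2/B3 P8 -> C3/C4 P8 similar
  -> R2 @ bar 2 tick 0 v(0, 2): B2/F3 TT -> C3/G3 P5 similar
  -> R2 @ bar 2 tick 0 v(1, 2): F3/F3 P1 -> D4/G3 P5 similar
  -> R3 @ bar 2 tick 0 v(1, 2): D4 above G3
  -> R4 @ bar 2 tick 0 v(0, 1): C3/D4 M2 untreated
  -> R3 @ bar 2 tick 1 v(1, 2): D4 above G3
  -> R3 @ bar 2 tick 2 v(1, 2): D4 above G3
  -> R3 @ bar 2 tick 3 v(1, 2): D4 above G3
  -> R1 @ bar 3 tick 0 v(0, 2): C3/G3 P5 -> E3/B3 P5 similar
  -> R1 @ bar 3 tick 0 v(0, 3): C3/C4 P8 -> E3/E4 P8 similar
  -> R1 @ bar 4 tick 0 v(0, 3): E3/E4 P8 -> D3/D4 P8 similar
  -> R8 @ bar 4 tick 0 v(0, 2): penult P8 not 3rd/6th
  -> R8 @ bar 4 tick 0 v(0, 3): penult P8 not 3rd/6th
  -> R1 @ bar 5 tick 0 v(2, 3): D4/D4 P1 -> E4/E4 P1 similar
  -> R6 @ bar 5 tick 3 v(0, 2): closes on M3
  -> R6 @ bar 5 tick 3 v(0, 3): closes on M3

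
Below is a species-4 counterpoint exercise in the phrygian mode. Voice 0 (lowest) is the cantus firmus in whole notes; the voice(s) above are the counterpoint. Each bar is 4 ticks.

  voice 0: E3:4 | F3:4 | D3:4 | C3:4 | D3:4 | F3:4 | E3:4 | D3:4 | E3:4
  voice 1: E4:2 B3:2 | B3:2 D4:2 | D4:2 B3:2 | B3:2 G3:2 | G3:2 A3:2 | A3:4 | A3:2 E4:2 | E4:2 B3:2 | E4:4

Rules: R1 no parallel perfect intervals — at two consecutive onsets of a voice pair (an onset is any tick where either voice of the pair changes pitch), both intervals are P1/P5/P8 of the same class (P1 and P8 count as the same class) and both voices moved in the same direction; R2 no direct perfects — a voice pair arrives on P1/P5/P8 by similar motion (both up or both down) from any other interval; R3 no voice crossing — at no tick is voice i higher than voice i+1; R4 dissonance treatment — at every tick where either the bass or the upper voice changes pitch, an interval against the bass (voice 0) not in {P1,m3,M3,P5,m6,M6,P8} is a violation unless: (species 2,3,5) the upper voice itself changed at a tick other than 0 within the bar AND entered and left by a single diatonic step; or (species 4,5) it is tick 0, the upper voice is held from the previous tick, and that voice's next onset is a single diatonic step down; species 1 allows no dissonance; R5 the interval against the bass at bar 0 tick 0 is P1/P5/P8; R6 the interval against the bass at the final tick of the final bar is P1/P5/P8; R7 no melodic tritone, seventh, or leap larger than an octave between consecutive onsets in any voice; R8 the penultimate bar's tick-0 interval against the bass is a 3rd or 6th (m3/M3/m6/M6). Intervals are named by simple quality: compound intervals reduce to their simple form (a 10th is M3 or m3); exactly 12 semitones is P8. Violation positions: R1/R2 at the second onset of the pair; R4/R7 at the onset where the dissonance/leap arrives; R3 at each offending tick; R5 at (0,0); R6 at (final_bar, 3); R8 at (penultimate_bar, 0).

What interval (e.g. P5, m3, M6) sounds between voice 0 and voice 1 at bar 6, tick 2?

P8

voice 0=E3 voice 1=E4 -> P8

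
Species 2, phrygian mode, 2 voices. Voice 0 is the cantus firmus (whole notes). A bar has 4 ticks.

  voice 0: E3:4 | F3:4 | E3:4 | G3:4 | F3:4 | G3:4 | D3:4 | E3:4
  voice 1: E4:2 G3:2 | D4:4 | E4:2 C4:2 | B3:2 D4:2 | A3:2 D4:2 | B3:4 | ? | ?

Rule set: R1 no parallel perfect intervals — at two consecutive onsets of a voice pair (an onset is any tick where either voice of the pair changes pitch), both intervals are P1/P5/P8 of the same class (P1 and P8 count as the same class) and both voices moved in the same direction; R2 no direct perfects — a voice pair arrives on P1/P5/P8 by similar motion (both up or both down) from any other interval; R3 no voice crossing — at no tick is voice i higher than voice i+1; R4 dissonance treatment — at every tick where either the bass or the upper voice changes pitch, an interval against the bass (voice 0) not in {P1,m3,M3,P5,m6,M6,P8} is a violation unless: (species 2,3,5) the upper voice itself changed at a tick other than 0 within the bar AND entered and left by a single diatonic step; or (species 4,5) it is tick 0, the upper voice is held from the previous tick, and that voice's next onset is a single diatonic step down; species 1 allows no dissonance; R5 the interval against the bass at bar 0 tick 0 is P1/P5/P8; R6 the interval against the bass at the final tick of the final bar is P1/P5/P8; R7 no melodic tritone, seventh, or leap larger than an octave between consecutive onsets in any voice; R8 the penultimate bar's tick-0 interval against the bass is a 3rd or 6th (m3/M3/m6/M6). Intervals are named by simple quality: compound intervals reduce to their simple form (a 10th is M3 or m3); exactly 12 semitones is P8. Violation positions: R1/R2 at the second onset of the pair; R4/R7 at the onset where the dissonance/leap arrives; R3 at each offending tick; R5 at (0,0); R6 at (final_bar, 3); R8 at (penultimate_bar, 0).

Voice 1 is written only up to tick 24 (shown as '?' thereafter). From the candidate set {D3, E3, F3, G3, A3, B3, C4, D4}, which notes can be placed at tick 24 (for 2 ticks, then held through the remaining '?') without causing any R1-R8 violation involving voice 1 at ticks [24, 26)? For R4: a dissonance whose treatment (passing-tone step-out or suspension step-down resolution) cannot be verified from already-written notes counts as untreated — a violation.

{B3}

D3: violates R2,R8
E3: violates R4,R8
F3: violates R7
G3: violates R4,R8
A3: violates R2,R8
B3: legal
C4: violates R4,R8
D4: violates R8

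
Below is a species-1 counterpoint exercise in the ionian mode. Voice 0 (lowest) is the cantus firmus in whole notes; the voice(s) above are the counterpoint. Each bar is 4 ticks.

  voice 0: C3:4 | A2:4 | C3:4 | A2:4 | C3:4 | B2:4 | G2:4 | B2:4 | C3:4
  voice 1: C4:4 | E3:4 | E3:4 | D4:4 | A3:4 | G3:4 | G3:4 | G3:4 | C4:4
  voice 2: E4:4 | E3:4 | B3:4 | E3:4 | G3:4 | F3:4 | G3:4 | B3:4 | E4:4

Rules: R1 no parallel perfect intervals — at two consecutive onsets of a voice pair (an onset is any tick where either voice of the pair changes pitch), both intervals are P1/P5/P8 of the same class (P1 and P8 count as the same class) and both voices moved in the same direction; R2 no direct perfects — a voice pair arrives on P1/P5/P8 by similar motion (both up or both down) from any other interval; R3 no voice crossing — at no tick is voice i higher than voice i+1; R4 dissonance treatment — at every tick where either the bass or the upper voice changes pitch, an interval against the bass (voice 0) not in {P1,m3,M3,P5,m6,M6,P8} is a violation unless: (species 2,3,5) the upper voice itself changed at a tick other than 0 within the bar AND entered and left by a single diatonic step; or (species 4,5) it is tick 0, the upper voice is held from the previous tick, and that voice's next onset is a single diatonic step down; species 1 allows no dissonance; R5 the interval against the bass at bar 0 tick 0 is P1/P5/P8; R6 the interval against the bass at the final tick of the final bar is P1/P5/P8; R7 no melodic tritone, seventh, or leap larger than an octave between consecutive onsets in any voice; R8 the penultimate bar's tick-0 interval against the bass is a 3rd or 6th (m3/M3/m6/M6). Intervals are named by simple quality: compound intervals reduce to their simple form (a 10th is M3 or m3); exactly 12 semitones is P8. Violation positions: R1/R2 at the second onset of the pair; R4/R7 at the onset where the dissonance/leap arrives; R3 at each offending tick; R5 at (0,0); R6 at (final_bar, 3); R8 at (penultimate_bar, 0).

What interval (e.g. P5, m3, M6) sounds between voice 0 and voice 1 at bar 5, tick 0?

m6

voice 0=B2 voice 1=G3 -> m6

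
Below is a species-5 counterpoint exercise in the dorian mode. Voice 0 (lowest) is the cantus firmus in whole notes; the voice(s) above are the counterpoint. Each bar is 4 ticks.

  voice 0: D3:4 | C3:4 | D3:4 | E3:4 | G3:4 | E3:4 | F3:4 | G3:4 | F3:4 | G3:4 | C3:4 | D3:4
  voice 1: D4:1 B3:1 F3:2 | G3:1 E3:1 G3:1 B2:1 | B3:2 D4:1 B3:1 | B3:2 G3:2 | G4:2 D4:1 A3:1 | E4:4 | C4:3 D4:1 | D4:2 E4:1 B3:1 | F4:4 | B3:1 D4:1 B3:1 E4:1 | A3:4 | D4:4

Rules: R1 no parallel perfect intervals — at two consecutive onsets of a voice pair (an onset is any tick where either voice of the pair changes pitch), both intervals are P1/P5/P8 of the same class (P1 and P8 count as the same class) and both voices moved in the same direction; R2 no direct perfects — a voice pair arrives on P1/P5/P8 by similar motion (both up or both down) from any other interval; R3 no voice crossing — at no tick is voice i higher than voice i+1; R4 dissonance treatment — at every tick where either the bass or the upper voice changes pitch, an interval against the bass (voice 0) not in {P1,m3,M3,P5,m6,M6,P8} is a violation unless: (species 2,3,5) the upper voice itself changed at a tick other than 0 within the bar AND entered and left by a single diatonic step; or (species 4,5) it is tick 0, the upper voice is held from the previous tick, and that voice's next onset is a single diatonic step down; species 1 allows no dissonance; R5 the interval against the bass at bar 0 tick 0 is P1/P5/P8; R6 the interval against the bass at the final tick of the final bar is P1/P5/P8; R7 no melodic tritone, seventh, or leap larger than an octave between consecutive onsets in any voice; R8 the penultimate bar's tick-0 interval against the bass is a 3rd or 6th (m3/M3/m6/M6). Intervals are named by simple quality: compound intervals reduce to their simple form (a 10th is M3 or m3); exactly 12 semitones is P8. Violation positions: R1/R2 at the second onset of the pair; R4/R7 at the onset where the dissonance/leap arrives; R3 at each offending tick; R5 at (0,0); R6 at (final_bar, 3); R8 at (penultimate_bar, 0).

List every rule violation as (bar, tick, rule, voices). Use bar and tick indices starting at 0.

bar 0: v0=D3 v1=D4 downbeat P8
bar 1: v0=C3 v1=G3 downbeat P5
bar 2: v0=D3 v1=B3 downbeat M6
bar 3: v0=E3 v1=B3 downbeat P5
bar 4: v0=G3 v1=G4 downbeat P8
bar 5: v0=E3 v1=E4 downbeat P8
bar 6: v0=F3 v1=C4 downbeat P5
bar 7: v0=G3 v1=D4 downbeat P5
bar 8: v0=F3 v1=F4 downbeat P8
bar 9: v0=G3 v1=B3 downbeat M3
bar 10: v0=C3 v1=A3 downbeat M6
bar 11: v0=D3 v1=D4 downbeat P8
  -> R7 @ bar 0 tick 2 v(1,): B3->F3 leap 6st
  -> R3 @ bar 1 tick 3 v(0, 1): C3 above B2
  -> R4 @ bar 1 tick 3 v(0, 1): C3/B2 m2 untreated
  -> R2 @ bar 4 tick 0 v(0, 1): E3/G3 m3 -> G3/G4 P8 similar
  -> R4 @ bar 4 tick 3 v(0, 1): G3/A3 M2 untreated
  -> R7 @ bar 8 tick 0 v(1,): B3->F4 leap 6st
  -> R7 @ bar 9 tick 0 v(1,): F4->B3 leap 6st
  -> R2 @ bar 11 tick 0 v(0, 1): C3/A3 M6 -> D3/D4 P8 similar

(0, 2, R7, (1,))
(1, 3, R3, (0, 1))
(1, 3, R4, (0, 1))
(4, 0, R2, (0, 1))
(4, 3, R4, (0, 1))
(8, 0, R7, (1,))
(9, 0, R7, (1,))
(11, 0, R2, (0, 1))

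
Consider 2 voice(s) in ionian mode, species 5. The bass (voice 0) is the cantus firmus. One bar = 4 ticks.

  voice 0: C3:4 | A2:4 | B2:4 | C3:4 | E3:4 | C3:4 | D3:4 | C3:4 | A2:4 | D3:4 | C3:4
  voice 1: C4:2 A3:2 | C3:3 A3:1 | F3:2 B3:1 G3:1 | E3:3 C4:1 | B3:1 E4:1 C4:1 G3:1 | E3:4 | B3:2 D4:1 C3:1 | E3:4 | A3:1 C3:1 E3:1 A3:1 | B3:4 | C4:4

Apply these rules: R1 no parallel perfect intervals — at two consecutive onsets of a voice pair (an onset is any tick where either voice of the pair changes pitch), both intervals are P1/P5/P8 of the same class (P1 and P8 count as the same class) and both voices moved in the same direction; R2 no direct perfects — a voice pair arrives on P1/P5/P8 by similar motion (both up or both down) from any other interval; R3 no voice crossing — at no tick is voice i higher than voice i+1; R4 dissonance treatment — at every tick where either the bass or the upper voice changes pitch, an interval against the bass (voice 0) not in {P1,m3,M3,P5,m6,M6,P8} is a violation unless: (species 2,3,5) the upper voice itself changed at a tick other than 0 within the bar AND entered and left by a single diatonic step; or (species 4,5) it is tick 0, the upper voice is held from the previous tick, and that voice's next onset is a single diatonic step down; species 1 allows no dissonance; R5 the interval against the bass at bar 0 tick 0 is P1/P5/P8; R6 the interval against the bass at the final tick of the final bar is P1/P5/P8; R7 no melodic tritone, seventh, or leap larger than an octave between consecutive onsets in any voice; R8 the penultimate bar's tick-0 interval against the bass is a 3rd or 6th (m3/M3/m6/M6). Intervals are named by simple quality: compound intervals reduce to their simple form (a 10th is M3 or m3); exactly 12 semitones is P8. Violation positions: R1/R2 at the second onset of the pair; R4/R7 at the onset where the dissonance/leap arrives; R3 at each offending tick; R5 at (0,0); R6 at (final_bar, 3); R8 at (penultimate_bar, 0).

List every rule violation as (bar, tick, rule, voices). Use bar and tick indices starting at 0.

bar 0: v0=C3 v1=C4 downbeat P8
bar 1: v0=A2 v1=C3 downbeat m3
bar 2: v0=B2 v1=F3 downbeat TT
bar 3: v0=C3 v1=E3 downbeat M3
bar 4: v0=E3 v1=B3 downbeat P5
bar 5: v0=C3 v1=E3 downbeat M3
bar 6: v0=D3 v1=B3 downbeat M6
bar 7: v0=C3 v1=E3 downbeat M3
bar 8: v0=A2 v1=A3 downbeat P8
bar 9: v0=D3 v1=B3 downbeat M6
bar 10: v0=C3 v1=C4 downbeat P8
  -> R4 @ bar 2 tick 0 v(0, 1): B2/F3 TT untreated
  -> R7 @ bar 2 tick 2 v(1,): F3->B3 leap 6st
  -> R3 @ bar 6 tick 3 v(0, 1): D3 above C3
  -> R4 @ bar 6 tick 3 v(0, 1): D3/C3 M2 untreated
  -> R7 @ bar 6 tick 3 v(1,): D4->C3 leap 14st

(2, 0, R4, (0, 1))
(2, 2, R7, (1,))
(6, 3, R3, (0, 1))
(6, 3, R4, (0, 1))
(6, 3, R7, (1,))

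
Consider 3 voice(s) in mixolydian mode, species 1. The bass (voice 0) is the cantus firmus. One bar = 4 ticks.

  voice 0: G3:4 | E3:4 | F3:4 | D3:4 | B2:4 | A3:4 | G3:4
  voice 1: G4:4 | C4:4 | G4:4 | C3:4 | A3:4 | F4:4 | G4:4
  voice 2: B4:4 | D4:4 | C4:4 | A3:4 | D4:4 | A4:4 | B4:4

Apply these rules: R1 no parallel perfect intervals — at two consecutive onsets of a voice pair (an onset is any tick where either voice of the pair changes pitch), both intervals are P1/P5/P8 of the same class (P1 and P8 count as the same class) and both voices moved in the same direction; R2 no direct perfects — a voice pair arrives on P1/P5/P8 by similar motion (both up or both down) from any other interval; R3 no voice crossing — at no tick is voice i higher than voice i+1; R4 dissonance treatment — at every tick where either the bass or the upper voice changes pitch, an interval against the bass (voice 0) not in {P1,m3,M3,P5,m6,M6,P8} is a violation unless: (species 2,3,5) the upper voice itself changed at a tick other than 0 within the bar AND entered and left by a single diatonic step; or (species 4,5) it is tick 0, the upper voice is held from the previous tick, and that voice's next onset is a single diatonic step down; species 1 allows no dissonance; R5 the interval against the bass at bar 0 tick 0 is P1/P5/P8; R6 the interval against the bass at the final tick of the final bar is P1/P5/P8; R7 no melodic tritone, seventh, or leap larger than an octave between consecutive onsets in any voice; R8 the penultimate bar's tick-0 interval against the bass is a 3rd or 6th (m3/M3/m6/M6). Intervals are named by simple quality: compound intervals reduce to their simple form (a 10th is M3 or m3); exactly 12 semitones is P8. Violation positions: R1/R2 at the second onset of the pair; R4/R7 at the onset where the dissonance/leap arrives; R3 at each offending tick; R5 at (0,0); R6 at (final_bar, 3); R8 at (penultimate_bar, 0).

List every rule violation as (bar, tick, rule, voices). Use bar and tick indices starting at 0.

bar 0: v0=G3 v1=G4 v2=B4 downbeat M3
bar 1: v0=E3 v1=C4 v2=D4 downbeat m7
bar 2: v0=F3 v1=G4 v2=C4 downbeat P5
bar 3: v0=D3 v1=C3 v2=A3 downbeat P5
bar 4: v0=B2 v1=A3 v2=D4 downbeat m3
bar 5: v0=A3 v1=F4 v2=A4 downbeat P8
bar 6: v0=G3 v1=G4 v2=B4 downbeat M3
  -> R5 @ bar 0 tick 0 v(0, 2): opens on M3
  -> R4 @ bar 1 tick 0 v(0, 2): E3/D4 m7 untreated
  -> R3 @ bar 2 tick 0 v(1, 2): G4 above C4
  -> R4 @ bar 2 tick 0 v(0, 1): F3/G4 M2 untreated
  -> R3 @ bar 2 tick 1 v(1, 2): G4 above C4
  -> R3 @ bar 2 tick 2 v(1, 2): G4 above C4
  -> R3 @ bar 2 tick 3 v(1, 2): G4 above C4
  -> R1 @ bar 3 tick 0 v(0, 2): F3/C4 P5 -> D3/A3 P5 similar
  -> R3 @ bar 3 tick 0 v(0, 1): D3 above C3
  -> R4 @ bar 3 tick 0 v(0, 1): D3/C3 M2 untreated
  -> R7 @ bar 3 tick 0 v(1,): G4->C3 leap 19st
  -> R3 @ bar 3 tick 1 v(0, 1): D3 above C3
  -> R3 @ bar 3 tick 2 v(0, 1): D3 above C3
  -> R3 @ bar 3 tick 3 v(0, 1): D3 above C3
  -> R4 @ bar 4 tick 0 v(0, 1): B2/A3 m7 untreated
  -> R2 @ bar 5 tick 0 v(0, 2): B2/D4 m3 -> A3/A4 P8 similar
  -> R7 @ bar 5 tick 0 v(0,): B2->A3 leap 10st
  -> R8 @ bar 5 tick 0 v(0, 2): penult P8 not 3rd/6th
  -> R6 @ bar 6 tick 3 v(0, 2): closes on M3

(0, 0, R5, (0, 2))
(1, 0, R4, (0, 2))
(2, 0, R3, (1, 2))
(2, 0, R4, (0, 1))
(2, 1, R3, (1, 2))
(2, 2, R3, (1, 2))
(2, 3, R3, (1, 2))
(3, 0, R1, (0, 2))
(3, 0, R3, (0, 1))
(3, 0, R4, (0, 1))
(3, 0, R7, (1,))
(3, 1, R3, (0, 1))
(3, 2, R3, (0, 1))
(3, 3, R3, (0, 1))
(4, 0, R4, (0, 1))
(5, 0, R2, (0, 2))
(5, 0, R7, (0,))
(5, 0, R8, (0, 2))
(6, 3, R6, (0, 2))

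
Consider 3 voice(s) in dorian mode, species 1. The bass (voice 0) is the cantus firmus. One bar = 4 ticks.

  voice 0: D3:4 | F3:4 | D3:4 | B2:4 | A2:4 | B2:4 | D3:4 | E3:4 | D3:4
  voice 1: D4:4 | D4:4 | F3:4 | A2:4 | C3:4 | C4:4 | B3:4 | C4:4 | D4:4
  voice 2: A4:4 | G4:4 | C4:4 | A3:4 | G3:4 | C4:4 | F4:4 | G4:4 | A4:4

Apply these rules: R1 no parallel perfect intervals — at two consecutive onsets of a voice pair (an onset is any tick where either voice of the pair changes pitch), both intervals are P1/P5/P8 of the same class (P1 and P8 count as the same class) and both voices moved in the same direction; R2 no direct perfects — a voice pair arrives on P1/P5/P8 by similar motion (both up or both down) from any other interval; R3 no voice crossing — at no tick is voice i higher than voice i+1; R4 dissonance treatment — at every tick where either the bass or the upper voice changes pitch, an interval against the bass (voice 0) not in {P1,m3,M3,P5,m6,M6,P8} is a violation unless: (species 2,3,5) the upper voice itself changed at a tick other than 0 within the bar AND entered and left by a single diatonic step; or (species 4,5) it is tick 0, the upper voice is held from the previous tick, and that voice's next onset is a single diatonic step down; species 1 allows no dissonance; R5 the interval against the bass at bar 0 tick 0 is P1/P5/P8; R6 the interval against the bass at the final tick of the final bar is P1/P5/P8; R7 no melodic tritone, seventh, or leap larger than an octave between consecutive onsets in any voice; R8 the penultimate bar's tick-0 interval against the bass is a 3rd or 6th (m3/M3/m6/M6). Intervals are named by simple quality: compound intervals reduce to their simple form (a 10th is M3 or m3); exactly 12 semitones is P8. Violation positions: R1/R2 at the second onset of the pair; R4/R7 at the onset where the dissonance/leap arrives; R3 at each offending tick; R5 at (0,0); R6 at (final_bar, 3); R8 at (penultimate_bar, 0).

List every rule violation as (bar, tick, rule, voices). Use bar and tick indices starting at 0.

(1, 0, R4, (0, 2))
(2, 0, R2, (1, 2))
(2, 0, R4, (0, 2))
(3, 0, R2, (1, 2))
(3, 0, R3, (0, 1))
(3, 0, R4, (0, 1))
(3, 0, R4, (0, 2))
(3, 1, R3, (0, 1))
(3, 2, R3, (0, 1))
(3, 3, R3, (0, 1))
(4, 0, R4, (0, 2))
(5, 0, R2, (1, 2))
(5, 0, R4, (0, 1))
(5, 0, R4, (0, 2))
(7, 0, R2, (1, 2))
(8, 0, R1, (1, 2))

bar 0: v0=D3 v1=D4 v2=A4 downbeat P5
bar 1: v0=F3 v1=D4 v2=G4 downbeat M2
bar 2: v0=D3 v1=F3 v2=C4 downbeat m7
bar 3: v0=B2 v1=A2 v2=A3 downbeat m7
bar 4: v0=A2 v1=C3 v2=G3 downbeat m7
bar 5: v0=B2 v1=C4 v2=C4 downbeat m2
bar 6: v0=D3 v1=B3 v2=F4 downbeat m3
bar 7: v0=E3 v1=C4 v2=G4 downbeat m3
bar 8: v0=D3 v1=D4 v2=A4 downbeat P5
  -> R4 @ bar 1 tick 0 v(0, 2): F3/G4 M2 untreated
  -> R2 @ bar 2 tick 0 v(1, 2): D4/G4 P4 -> F3/C4 P5 similar
  -> R4 @ bar 2 tick 0 v(0, 2): D3/C4 m7 untreated
  -> R2 @ bar 3 tick 0 v(1, 2): F3/C4 P5 -> A2/A3 P8 similar
  -> R3 @ bar 3 tick 0 v(0, 1): B2 above A2
  -> R4 @ bar 3 tick 0 v(0, 1): B2/A2 M2 untreated
  -> R4 @ bar 3 tick 0 v(0, 2): B2/A3 m7 untreated
  -> R3 @ bar 3 tick 1 v(0, 1): B2 above A2
  -> R3 @ bar 3 tick 2 v(0, 1): B2 above A2
  -> R3 @ bar 3 tick 3 v(0, 1): B2 above A2
  -> R4 @ bar 4 tick 0 v(0, 2): A2/G3 m7 untreated
  -> R2 @ bar 5 tick 0 v(1, 2): C3/G3 P5 -> C4/C4 P1 similar
  -> R4 @ bar 5 tick 0 v(0, 1): B2/C4 m2 untreated
  -> R4 @ bar 5 tick 0 v(0, 2): B2/C4 m2 untreated
  -> R2 @ bar 7 tick 0 v(1, 2): B3/F4 TT -> C4/G4 P5 similar
  -> R1 @ bar 8 tick 0 v(1, 2): C4/G4 P5 -> D4/A4 P5 similar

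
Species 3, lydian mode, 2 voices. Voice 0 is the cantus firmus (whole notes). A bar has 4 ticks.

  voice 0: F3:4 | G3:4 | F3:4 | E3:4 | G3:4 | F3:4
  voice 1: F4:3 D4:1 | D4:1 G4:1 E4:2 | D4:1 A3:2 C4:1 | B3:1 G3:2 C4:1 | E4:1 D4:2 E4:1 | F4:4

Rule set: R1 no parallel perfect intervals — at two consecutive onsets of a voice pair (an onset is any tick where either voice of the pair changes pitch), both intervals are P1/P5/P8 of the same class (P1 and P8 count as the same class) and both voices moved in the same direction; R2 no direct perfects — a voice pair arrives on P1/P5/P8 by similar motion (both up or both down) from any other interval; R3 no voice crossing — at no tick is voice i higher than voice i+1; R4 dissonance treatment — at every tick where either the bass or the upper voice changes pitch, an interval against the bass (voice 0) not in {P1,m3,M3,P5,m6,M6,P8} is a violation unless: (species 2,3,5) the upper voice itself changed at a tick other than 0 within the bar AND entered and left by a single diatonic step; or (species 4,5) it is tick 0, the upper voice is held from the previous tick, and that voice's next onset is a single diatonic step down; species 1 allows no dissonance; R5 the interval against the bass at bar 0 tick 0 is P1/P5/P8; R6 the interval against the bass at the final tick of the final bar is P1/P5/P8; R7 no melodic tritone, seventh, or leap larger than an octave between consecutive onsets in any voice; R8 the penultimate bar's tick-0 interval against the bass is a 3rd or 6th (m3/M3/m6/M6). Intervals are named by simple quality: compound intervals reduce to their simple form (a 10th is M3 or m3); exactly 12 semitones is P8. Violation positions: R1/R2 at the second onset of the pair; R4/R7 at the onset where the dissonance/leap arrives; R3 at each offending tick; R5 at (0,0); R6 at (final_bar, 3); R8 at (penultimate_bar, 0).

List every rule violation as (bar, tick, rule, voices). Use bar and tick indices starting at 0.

(3, 0, R1, (0, 1))

bar 0: v0=F3 v1=F4 downbeat P8
bar 1: v0=G3 v1=D4 downbeat P5
bar 2: v0=F3 v1=D4 downbeat M6
bar 3: v0=E3 v1=B3 downbeat P5
bar 4: v0=G3 v1=E4 downbeat M6
bar 5: v0=F3 v1=F4 downbeat P8
  -> R1 @ bar 3 tick 0 v(0, 1): F3/C4 P5 -> E3/B3 P5 similar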